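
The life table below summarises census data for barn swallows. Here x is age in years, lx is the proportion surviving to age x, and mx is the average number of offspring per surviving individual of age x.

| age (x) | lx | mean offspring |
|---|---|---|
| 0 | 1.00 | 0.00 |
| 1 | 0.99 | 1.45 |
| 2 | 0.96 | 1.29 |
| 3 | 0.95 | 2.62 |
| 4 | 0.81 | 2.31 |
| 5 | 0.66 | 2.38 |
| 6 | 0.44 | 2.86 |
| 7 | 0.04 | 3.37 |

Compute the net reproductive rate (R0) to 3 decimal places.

9.998

lx·mx by age: 0, 1.4355, 1.2384, 2.489, 1.8711, 1.5708, 1.2584, 0.1348
R0 = Σ lx·mx = 9.998 → 9.998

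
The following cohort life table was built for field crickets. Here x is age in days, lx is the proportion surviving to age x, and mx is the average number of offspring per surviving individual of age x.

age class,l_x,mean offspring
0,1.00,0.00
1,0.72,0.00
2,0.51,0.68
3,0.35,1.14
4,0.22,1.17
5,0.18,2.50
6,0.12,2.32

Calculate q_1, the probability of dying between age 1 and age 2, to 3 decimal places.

0.292

q_1 = (l_1 − l_2) / l_1 = (0.72 − 0.51) / 0.72
     = 0.21 / 0.72 = 0.291667… → 0.292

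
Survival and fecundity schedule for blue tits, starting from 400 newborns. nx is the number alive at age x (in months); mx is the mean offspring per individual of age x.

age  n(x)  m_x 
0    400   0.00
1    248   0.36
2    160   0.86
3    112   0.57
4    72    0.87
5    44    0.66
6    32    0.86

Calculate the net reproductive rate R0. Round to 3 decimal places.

1.025

lx = nx/n0 = nx/400: 1, 0.62, 0.4, 0.28, 0.18, 0.11, 0.08
lx·mx by age: 0, 0.2232, 0.344, 0.1596, 0.1566, 0.0726, 0.0688
R0 = Σ lx·mx = 1.0248 → 1.025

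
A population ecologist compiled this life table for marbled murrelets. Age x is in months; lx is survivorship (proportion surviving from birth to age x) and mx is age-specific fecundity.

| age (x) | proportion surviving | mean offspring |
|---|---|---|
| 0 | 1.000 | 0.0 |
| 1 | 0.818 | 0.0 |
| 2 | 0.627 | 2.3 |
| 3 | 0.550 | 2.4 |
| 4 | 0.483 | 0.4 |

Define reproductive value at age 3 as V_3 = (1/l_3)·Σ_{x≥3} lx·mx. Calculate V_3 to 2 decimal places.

2.75

lx·mx for x ≥ 3: 1.32, 0.1932 → sum = 1.5132
V_3 = 1.5132 / l_3 = 1.5132 / 0.55 = 2.751273… → 2.75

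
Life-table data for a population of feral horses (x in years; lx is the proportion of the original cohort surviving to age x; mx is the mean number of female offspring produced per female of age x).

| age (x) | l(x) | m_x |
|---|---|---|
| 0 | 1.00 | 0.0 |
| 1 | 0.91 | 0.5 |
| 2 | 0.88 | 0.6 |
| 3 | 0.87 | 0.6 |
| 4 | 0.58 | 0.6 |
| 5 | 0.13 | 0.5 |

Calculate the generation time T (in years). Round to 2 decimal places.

2.50

lx·mx: 0, 0.455, 0.528, 0.522, 0.348, 0.065 → R0 = 1.918
x·lx·mx: 0, 0.455, 1.056, 1.566, 1.392, 0.325 → Σ = 4.794
T = 4.794 / 1.918 = 2.499479… → 2.50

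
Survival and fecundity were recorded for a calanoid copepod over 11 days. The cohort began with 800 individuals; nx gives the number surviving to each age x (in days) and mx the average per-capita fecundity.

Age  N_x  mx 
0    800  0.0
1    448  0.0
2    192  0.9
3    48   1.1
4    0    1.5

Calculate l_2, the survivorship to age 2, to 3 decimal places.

0.240

l_2 = n_2/n_0 = 192/800 = 0.24 → 0.240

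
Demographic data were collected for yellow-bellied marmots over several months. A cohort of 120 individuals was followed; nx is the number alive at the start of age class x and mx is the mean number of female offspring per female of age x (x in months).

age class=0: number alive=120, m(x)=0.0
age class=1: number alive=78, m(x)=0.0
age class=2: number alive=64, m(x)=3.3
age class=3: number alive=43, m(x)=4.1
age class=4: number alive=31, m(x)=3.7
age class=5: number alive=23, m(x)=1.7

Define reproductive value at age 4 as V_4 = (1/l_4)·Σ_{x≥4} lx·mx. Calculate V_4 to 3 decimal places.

lx = nx/n0 = nx/120: 1, 0.65, 0.53333…, 0.35833…, 0.25833…, 0.19167…
lx·mx for x ≥ 4: 0.955833…, 0.325833… → sum = 1.281667…
V_4 = 1.281667… / l_4 = 1.281667… / 0.258333… = 4.96129… → 4.961

4.961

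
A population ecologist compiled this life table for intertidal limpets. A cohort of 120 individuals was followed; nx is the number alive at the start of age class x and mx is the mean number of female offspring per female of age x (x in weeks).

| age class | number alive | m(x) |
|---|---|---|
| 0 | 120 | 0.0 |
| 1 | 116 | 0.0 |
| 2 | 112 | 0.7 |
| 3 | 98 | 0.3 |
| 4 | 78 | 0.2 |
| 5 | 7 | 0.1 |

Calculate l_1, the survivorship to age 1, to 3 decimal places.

0.967

l_1 = n_1/n_0 = 116/120 = 0.966667… → 0.967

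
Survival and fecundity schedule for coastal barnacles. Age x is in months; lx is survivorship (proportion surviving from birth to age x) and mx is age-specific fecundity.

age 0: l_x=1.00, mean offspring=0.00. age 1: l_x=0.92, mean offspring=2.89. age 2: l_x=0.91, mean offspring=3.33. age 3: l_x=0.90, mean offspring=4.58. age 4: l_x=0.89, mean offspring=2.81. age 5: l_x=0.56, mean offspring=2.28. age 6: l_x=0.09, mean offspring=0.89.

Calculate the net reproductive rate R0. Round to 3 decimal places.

13.669

lx·mx by age: 0, 2.6588, 3.0303, 4.122, 2.5009, 1.2768, 0.0801
R0 = Σ lx·mx = 13.6689 → 13.669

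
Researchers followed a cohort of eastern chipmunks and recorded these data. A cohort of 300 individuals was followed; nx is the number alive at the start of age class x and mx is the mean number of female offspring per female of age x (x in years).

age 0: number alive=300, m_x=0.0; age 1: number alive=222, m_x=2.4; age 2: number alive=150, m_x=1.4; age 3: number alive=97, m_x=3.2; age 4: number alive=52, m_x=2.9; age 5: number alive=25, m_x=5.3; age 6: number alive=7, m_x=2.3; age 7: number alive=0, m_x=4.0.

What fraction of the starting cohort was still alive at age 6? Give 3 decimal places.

l_6 = n_6/n_0 = 7/300 = 0.023333… → 0.023

0.023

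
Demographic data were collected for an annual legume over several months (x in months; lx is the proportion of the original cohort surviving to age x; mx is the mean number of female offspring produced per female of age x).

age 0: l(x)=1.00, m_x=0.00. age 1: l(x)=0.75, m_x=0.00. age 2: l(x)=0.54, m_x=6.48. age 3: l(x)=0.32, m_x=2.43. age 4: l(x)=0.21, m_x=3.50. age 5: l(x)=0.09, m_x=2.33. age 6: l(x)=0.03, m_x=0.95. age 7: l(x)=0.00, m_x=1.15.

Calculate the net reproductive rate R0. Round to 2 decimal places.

5.25

lx·mx by age: 0, 0, 3.4992, 0.7776, 0.735, 0.2097, 0.0285, 0
R0 = Σ lx·mx = 5.25 → 5.25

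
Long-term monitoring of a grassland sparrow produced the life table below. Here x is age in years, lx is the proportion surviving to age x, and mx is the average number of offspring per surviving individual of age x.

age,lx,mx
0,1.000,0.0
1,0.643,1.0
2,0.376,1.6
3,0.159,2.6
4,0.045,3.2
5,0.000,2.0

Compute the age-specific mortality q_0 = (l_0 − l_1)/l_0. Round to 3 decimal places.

0.357

q_0 = (l_0 − l_1) / l_0 = (1 − 0.643) / 1
     = 0.357 / 1 = 0.357 → 0.357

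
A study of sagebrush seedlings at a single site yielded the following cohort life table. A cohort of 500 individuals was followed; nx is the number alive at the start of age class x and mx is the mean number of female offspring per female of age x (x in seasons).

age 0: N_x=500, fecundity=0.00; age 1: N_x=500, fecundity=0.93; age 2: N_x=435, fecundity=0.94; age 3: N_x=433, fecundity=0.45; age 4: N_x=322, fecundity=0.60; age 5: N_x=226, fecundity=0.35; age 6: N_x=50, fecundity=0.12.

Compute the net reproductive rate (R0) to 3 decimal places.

2.694

lx = nx/n0 = nx/500: 1, 1, 0.87, 0.866, 0.644, 0.452, 0.1
lx·mx by age: 0, 0.93, 0.8178, 0.3897, 0.3864, 0.1582, 0.012
R0 = Σ lx·mx = 2.6941 → 2.694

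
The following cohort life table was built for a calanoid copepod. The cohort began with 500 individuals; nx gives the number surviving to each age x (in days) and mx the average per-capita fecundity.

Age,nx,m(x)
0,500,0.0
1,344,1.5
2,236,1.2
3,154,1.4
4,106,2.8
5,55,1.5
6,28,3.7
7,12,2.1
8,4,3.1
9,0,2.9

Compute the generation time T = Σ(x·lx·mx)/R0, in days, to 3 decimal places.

2.753

lx = nx/n0 = nx/500: 1, 0.688, 0.472, 0.308, 0.212, 0.11, 0.056, 0.024, 0.008, 0
lx·mx: 0, 1.032, 0.5664, 0.4312, 0.5936, 0.165, 0.2072, 0.0504, 0.0248, 0 → R0 = 3.0706
x·lx·mx: 0, 1.032, 1.1328, 1.2936, 2.3744, 0.825, 1.2432, 0.3528, 0.1984, 0 → Σ = 8.4522
T = 8.4522 / 3.0706 = 2.752622… → 2.753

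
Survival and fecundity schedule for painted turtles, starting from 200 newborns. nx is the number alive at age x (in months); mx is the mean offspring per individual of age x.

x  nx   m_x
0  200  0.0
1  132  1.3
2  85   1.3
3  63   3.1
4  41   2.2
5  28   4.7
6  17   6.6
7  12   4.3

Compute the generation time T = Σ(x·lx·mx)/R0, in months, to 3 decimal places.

lx = nx/n0 = nx/200: 1, 0.66, 0.425, 0.315, 0.205, 0.14, 0.085, 0.06
lx·mx: 0, 0.858, 0.5525, 0.9765, 0.451, 0.658, 0.561, 0.258 → R0 = 4.315
x·lx·mx: 0, 0.858, 1.105, 2.9295, 1.804, 3.29, 3.366, 1.806 → Σ = 15.1585
T = 15.1585 / 4.315 = 3.512978… → 3.513

3.513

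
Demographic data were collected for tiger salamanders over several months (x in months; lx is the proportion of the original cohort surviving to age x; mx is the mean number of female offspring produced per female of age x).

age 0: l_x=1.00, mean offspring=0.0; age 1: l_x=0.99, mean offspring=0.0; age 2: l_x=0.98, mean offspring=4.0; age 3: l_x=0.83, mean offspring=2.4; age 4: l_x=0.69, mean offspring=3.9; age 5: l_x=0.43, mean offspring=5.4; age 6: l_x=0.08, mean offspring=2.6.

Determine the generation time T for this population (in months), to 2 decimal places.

3.36

lx·mx: 0, 0, 3.92, 1.992, 2.691, 2.322, 0.208 → R0 = 11.133
x·lx·mx: 0, 0, 7.84, 5.976, 10.764, 11.61, 1.248 → Σ = 37.438
T = 37.438 / 11.133 = 3.362795… → 3.36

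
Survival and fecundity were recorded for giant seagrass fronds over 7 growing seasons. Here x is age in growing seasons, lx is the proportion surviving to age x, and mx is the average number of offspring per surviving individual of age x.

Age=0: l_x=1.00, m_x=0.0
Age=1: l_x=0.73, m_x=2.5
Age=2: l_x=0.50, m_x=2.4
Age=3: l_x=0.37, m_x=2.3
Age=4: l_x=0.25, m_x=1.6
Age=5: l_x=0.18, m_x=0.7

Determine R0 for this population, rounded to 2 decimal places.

lx·mx by age: 0, 1.825, 1.2, 0.851, 0.4, 0.126
R0 = Σ lx·mx = 4.402 → 4.40

4.40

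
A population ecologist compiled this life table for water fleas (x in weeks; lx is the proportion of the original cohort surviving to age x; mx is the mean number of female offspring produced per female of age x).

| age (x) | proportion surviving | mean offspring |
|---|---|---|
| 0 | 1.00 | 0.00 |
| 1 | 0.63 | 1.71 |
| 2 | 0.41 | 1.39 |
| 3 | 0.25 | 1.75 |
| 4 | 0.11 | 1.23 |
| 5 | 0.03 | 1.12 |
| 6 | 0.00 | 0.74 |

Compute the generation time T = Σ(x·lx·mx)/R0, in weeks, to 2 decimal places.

lx·mx: 0, 1.0773, 0.5699, 0.4375, 0.1353, 0.0336, 0 → R0 = 2.2536
x·lx·mx: 0, 1.0773, 1.1398, 1.3125, 0.5412, 0.168, 0 → Σ = 4.2388
T = 4.2388 / 2.2536 = 1.880902… → 1.88

1.88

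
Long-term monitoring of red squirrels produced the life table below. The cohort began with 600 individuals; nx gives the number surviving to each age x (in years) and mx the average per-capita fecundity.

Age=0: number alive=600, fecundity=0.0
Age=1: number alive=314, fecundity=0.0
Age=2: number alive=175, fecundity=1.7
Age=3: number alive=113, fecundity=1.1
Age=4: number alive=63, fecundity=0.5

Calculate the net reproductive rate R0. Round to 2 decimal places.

lx = nx/n0 = nx/600: 1, 0.52333…, 0.29167…, 0.18833…, 0.105
lx·mx by age: 0, 0, 0.495833…, 0.207167…, 0.0525
R0 = Σ lx·mx = 0.7555… → 0.76

0.76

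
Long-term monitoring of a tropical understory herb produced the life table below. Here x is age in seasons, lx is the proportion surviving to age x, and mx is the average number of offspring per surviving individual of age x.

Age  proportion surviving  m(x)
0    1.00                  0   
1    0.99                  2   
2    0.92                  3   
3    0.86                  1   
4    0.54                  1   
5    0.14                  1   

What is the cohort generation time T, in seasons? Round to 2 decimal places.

2.06

lx·mx: 0, 1.98, 2.76, 0.86, 0.54, 0.14 → R0 = 6.28
x·lx·mx: 0, 1.98, 5.52, 2.58, 2.16, 0.7 → Σ = 12.94
T = 12.94 / 6.28 = 2.06051… → 2.06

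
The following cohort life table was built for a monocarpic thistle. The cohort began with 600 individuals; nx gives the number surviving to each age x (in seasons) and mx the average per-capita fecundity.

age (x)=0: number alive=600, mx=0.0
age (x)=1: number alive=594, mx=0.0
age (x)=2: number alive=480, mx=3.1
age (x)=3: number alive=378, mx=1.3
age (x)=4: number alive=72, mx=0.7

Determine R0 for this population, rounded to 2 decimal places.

lx = nx/n0 = nx/600: 1, 0.99, 0.8, 0.63, 0.12
lx·mx by age: 0, 0, 2.48, 0.819, 0.084
R0 = Σ lx·mx = 3.383 → 3.38

3.38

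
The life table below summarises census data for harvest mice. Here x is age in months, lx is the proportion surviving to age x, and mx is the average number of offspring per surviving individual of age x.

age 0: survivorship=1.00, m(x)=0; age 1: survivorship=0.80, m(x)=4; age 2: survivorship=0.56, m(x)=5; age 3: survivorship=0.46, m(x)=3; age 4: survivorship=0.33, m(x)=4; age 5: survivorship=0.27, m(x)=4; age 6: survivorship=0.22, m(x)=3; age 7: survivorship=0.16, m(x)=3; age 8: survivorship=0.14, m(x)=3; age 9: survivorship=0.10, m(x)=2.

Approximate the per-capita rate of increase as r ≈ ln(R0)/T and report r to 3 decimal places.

0.782

R0 = Σ lx·mx = 0 + 3.2 + 2.8 + 1.38 + 1.32 + 1.08 + 0.66 + 0.48 + 0.42 + 0.2 = 11.54
Σ x·lx·mx = 36.1; T = 36.1/11.54 = 3.12825…
r ≈ ln(R0)/T = ln(11.54)/3.12825… = 0.78185… → 0.782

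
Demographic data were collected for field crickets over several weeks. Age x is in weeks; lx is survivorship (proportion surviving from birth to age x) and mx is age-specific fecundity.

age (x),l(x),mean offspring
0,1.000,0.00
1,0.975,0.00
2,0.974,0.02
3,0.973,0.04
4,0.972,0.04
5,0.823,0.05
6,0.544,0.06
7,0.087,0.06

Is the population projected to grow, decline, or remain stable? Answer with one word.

declining

R0 = Σ lx·mx = 0 + 0 + 0.01948 + 0.03892 + 0.03888 + 0.04115 + 0.03264 + 0.00522 = 0.17629
R0 < 1, so the population is declining.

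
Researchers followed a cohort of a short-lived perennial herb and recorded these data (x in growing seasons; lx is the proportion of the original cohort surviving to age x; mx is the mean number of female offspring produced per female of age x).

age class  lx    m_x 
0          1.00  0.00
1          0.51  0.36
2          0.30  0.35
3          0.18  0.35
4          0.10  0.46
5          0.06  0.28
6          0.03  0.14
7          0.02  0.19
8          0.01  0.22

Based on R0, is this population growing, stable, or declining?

declining

R0 = Σ lx·mx = 0 + 0.1836 + 0.105 + 0.063 + 0.046 + 0.0168 + 0.0042 + 0.0038 + 0.0022 = 0.4246
R0 < 1, so the population is declining.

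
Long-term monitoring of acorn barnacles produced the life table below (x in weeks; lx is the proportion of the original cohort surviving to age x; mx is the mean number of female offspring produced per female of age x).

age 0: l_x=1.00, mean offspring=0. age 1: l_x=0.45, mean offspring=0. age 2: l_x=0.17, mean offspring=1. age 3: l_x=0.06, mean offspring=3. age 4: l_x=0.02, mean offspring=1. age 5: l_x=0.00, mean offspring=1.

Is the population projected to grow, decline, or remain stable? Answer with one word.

declining

R0 = Σ lx·mx = 0 + 0 + 0.17 + 0.18 + 0.02 + 0 = 0.37
R0 < 1, so the population is declining.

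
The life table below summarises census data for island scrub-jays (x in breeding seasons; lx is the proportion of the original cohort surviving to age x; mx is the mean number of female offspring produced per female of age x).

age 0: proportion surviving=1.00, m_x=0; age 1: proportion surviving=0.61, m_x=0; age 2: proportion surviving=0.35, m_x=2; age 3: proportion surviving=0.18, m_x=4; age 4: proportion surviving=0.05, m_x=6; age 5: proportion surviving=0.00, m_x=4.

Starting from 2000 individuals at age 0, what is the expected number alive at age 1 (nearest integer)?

Expected survivors = N0 · l_1 = 2000 × 0.61 = 1220 → 1220

1220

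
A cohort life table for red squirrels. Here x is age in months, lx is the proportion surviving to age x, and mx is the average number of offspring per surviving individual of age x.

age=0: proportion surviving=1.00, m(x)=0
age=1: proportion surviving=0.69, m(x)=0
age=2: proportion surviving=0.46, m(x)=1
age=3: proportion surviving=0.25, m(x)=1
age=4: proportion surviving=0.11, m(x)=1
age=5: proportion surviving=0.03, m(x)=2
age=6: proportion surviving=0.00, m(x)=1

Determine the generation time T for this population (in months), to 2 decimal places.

2.74

lx·mx: 0, 0, 0.46, 0.25, 0.11, 0.06, 0 → R0 = 0.88
x·lx·mx: 0, 0, 0.92, 0.75, 0.44, 0.3, 0 → Σ = 2.41
T = 2.41 / 0.88 = 2.738636… → 2.74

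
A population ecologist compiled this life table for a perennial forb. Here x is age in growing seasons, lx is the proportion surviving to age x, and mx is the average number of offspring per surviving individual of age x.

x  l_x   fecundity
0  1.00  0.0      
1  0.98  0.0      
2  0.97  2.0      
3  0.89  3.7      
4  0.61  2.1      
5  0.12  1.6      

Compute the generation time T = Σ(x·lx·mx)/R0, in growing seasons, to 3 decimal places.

2.959

lx·mx: 0, 0, 1.94, 3.293, 1.281, 0.192 → R0 = 6.706
x·lx·mx: 0, 0, 3.88, 9.879, 5.124, 0.96 → Σ = 19.843
T = 19.843 / 6.706 = 2.958992… → 2.959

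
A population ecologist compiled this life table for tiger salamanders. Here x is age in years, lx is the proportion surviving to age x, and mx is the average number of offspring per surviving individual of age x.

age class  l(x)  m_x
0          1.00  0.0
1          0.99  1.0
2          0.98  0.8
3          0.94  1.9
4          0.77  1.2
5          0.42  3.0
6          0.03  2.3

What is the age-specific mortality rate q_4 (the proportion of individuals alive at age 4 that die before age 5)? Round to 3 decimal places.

q_4 = (l_4 − l_5) / l_4 = (0.77 − 0.42) / 0.77
     = 0.35 / 0.77 = 0.454545… → 0.455

0.455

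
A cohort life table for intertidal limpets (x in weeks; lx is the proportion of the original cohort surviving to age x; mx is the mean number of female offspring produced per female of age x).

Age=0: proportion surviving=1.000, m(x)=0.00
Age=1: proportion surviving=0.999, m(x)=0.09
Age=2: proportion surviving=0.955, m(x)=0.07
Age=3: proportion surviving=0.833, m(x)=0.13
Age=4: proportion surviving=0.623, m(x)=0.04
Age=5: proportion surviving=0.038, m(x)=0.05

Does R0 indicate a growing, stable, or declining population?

R0 = Σ lx·mx = 0 + 0.08991 + 0.06685 + 0.10829 + 0.02492 + 0.0019 = 0.29187
R0 < 1, so the population is declining.

declining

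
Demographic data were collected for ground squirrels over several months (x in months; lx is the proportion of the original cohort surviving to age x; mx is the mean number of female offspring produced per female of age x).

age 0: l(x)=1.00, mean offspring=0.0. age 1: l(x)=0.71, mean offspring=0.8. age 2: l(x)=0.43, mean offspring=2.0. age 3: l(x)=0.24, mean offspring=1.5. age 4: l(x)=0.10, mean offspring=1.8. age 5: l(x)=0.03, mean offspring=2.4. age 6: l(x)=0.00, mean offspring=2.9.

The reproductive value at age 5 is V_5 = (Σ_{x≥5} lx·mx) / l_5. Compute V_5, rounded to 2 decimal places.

2.40

lx·mx for x ≥ 5: 0.072, 0 → sum = 0.072
V_5 = 0.072 / l_5 = 0.072 / 0.03 = 2.4 → 2.40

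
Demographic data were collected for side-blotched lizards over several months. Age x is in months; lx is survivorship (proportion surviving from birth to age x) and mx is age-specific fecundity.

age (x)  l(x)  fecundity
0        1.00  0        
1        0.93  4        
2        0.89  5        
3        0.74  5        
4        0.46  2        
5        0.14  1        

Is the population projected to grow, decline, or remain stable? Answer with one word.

growing

R0 = Σ lx·mx = 0 + 3.72 + 4.45 + 3.7 + 0.92 + 0.14 = 12.93
R0 > 1, so the population is growing.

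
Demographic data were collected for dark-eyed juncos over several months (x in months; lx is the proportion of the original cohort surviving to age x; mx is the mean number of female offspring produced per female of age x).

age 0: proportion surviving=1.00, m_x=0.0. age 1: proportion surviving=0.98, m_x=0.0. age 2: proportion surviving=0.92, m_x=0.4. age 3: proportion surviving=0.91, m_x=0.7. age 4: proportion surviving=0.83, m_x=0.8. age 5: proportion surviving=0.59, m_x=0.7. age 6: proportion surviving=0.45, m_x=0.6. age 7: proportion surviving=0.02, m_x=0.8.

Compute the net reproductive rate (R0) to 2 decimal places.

lx·mx by age: 0, 0, 0.368, 0.637, 0.664, 0.413, 0.27, 0.016
R0 = Σ lx·mx = 2.368 → 2.37

2.37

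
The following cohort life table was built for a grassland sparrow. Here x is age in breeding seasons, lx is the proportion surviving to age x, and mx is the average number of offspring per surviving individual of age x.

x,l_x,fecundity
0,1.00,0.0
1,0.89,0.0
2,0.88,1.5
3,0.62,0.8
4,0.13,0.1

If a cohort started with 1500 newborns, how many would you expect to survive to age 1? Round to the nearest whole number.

Expected survivors = N0 · l_1 = 1500 × 0.89 = 1335 → 1335

1335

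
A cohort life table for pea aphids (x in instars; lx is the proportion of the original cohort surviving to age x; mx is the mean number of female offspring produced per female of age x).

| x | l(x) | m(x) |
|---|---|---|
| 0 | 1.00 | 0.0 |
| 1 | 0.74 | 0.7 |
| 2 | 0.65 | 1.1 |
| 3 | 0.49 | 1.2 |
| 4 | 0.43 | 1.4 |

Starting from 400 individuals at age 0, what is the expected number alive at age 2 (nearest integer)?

260

Expected survivors = N0 · l_2 = 400 × 0.65 = 260 → 260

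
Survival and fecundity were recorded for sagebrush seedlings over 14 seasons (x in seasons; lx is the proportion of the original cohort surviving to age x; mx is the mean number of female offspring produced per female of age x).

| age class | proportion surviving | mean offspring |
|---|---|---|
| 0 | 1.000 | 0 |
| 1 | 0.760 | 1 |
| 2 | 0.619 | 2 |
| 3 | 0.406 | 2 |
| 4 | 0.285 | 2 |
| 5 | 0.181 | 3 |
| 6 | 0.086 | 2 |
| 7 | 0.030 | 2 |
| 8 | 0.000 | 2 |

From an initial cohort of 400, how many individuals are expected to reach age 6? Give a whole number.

34

Expected survivors = N0 · l_6 = 400 × 0.086 = 34.4 → 34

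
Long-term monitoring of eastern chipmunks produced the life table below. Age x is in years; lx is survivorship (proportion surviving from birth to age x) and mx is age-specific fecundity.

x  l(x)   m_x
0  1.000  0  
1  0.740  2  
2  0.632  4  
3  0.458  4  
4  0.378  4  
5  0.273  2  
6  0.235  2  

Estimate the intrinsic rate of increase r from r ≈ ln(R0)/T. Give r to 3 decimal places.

R0 = Σ lx·mx = 0 + 1.48 + 2.528 + 1.832 + 1.512 + 0.546 + 0.47 = 8.368
Σ x·lx·mx = 23.63; T = 23.63/8.368 = 2.82385…
r ≈ ln(R0)/T = ln(8.368)/2.82385… = 0.75231… → 0.752

0.752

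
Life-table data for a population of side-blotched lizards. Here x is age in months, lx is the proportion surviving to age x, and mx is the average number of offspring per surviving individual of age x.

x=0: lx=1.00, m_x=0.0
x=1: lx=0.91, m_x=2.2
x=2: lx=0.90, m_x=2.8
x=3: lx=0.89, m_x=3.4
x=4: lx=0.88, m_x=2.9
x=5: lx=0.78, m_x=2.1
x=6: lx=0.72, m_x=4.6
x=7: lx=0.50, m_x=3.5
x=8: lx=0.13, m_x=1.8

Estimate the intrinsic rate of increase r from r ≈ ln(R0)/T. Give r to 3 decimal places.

0.705

R0 = Σ lx·mx = 0 + 2.002 + 2.52 + 3.026 + 2.552 + 1.638 + 3.312 + 1.75 + 0.234 = 17.034
Σ x·lx·mx = 68.512; T = 68.512/17.034 = 4.02207…
r ≈ ln(R0)/T = ln(17.034)/4.02207… = 0.70491… → 0.705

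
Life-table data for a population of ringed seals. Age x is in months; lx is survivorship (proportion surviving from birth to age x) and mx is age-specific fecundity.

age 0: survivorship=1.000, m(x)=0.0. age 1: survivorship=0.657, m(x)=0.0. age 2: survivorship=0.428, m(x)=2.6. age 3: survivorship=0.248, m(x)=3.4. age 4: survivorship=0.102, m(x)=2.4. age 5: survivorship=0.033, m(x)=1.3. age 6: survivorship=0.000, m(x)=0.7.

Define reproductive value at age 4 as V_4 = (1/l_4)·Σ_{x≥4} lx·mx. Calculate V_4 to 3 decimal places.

2.821

lx·mx for x ≥ 4: 0.2448, 0.0429, 0 → sum = 0.2877
V_4 = 0.2877 / l_4 = 0.2877 / 0.102 = 2.820588… → 2.821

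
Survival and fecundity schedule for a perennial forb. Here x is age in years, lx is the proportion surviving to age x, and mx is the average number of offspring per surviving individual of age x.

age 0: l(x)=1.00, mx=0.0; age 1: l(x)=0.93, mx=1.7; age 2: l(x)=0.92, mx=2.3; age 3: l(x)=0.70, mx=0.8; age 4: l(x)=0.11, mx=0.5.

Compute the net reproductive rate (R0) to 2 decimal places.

lx·mx by age: 0, 1.581, 2.116, 0.56, 0.055
R0 = Σ lx·mx = 4.312 → 4.31

4.31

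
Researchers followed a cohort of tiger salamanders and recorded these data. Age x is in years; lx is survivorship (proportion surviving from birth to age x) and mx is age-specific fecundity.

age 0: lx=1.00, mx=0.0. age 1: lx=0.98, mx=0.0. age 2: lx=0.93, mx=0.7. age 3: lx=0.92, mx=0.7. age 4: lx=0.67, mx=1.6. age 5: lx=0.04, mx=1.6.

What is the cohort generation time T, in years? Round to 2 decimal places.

lx·mx: 0, 0, 0.651, 0.644, 1.072, 0.064 → R0 = 2.431
x·lx·mx: 0, 0, 1.302, 1.932, 4.288, 0.32 → Σ = 7.842
T = 7.842 / 2.431 = 3.225833… → 3.23

3.23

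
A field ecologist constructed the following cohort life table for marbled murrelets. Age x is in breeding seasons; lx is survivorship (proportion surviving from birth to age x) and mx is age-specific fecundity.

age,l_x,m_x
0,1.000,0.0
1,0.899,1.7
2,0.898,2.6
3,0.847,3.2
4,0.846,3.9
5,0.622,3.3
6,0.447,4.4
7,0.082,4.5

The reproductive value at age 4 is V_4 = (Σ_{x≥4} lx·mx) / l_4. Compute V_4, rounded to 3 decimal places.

9.087

lx·mx for x ≥ 4: 3.2994, 2.0526, 1.9668, 0.369 → sum = 7.6878
V_4 = 7.6878 / l_4 = 7.6878 / 0.846 = 9.087234… → 9.087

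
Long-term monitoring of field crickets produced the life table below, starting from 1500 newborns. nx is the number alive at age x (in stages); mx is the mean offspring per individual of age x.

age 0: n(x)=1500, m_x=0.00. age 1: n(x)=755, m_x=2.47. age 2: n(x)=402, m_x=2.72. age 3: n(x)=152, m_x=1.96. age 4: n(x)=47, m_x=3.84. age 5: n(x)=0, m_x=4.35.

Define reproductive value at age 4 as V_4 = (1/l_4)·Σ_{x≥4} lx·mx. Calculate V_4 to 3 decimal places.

3.840

lx = nx/n0 = nx/1500: 1, 0.50333…, 0.268, 0.10133…, 0.03133…, 0
lx·mx for x ≥ 4: 0.12032…, 0 → sum = 0.12032…
V_4 = 0.12032… / l_4 = 0.12032… / 0.031333… = 3.84… → 3.840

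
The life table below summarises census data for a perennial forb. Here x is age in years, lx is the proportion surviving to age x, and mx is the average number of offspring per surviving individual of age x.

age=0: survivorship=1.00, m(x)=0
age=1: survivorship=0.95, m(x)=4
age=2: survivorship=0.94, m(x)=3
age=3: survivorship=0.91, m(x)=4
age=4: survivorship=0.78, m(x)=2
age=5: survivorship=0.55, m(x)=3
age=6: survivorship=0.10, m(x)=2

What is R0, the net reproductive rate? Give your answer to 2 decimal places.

13.67

lx·mx by age: 0, 3.8, 2.82, 3.64, 1.56, 1.65, 0.2
R0 = Σ lx·mx = 13.67 → 13.67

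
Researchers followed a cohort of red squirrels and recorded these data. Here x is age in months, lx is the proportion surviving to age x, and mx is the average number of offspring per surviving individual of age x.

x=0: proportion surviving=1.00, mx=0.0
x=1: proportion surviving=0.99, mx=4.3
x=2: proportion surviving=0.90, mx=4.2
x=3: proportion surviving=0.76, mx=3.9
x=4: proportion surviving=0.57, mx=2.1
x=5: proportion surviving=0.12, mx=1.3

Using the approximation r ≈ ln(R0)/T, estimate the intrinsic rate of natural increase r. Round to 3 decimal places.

1.182

R0 = Σ lx·mx = 0 + 4.257 + 3.78 + 2.964 + 1.197 + 0.156 = 12.354
Σ x·lx·mx = 26.277; T = 26.277/12.354 = 2.127…
r ≈ ln(R0)/T = ln(12.354)/2.127… = 1.18194… → 1.182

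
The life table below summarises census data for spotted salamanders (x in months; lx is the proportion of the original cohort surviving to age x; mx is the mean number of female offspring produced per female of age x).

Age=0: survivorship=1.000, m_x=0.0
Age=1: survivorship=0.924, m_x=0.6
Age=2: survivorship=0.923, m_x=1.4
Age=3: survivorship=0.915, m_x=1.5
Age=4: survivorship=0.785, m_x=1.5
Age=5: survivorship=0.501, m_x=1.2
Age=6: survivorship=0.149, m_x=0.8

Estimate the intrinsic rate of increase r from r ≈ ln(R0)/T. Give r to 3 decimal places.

R0 = Σ lx·mx = 0 + 0.5544 + 1.2922 + 1.3725 + 1.1775 + 0.6012 + 0.1192 = 5.117
Σ x·lx·mx = 15.6875; T = 15.6875/5.117 = 3.06576…
r ≈ ln(R0)/T = ln(5.117)/3.06576… = 0.53252… → 0.533

0.533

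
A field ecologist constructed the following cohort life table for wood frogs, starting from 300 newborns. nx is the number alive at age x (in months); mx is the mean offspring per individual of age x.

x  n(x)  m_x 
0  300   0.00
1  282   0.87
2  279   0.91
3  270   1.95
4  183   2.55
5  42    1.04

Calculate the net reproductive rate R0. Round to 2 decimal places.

lx = nx/n0 = nx/300: 1, 0.94, 0.93, 0.9, 0.61, 0.14
lx·mx by age: 0, 0.8178, 0.8463, 1.755, 1.5555, 0.1456
R0 = Σ lx·mx = 5.1202 → 5.12

5.12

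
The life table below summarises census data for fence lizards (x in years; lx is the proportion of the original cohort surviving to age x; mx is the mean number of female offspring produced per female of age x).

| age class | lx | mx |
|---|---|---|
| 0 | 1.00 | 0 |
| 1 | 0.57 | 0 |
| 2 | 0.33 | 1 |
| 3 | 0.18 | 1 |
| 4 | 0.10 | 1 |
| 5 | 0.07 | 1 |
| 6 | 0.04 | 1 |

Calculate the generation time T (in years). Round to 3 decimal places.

3.042

lx·mx: 0, 0, 0.33, 0.18, 0.1, 0.07, 0.04 → R0 = 0.72
x·lx·mx: 0, 0, 0.66, 0.54, 0.4, 0.35, 0.24 → Σ = 2.19
T = 2.19 / 0.72 = 3.041667… → 3.042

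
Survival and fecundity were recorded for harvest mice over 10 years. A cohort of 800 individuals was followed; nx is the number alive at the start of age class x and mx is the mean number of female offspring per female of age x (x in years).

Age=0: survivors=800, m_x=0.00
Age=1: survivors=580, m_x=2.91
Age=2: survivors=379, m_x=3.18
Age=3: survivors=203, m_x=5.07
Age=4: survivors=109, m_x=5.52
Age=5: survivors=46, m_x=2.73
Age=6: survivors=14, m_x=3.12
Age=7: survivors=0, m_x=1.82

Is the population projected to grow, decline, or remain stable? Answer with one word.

growing

lx = nx/n0 = nx/800: 1, 0.725, 0.47375, 0.25375, 0.13625, 0.0575, 0.0175, 0
R0 = Σ lx·mx = 0 + 2.10975 + 1.506525… + 1.286513… + 0.7521… + 0.156975 + 0.0546 + 0 = 5.866463…
R0 > 1, so the population is growing.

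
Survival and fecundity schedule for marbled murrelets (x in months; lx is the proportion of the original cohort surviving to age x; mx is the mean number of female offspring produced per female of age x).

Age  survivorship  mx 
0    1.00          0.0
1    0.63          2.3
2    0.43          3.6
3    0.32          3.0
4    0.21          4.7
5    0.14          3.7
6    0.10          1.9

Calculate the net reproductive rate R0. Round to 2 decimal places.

5.65

lx·mx by age: 0, 1.449, 1.548, 0.96, 0.987, 0.518, 0.19
R0 = Σ lx·mx = 5.652 → 5.65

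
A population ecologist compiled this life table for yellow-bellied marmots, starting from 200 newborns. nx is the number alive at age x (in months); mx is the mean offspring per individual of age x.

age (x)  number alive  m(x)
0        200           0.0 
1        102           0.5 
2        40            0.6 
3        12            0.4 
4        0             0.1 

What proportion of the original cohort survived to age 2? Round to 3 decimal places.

0.200

l_2 = n_2/n_0 = 40/200 = 0.2 → 0.200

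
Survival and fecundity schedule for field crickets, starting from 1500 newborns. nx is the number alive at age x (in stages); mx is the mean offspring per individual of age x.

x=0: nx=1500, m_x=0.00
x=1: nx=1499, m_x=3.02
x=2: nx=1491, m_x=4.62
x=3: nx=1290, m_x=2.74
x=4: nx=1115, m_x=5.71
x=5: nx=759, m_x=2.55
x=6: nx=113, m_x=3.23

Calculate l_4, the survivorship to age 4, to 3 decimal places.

l_4 = n_4/n_0 = 1115/1500 = 0.743333… → 0.743

0.743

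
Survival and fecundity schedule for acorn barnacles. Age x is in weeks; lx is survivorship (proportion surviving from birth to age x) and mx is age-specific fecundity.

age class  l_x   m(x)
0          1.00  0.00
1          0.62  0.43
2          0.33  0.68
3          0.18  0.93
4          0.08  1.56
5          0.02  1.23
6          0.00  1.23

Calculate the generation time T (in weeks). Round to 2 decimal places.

2.28

lx·mx: 0, 0.2666, 0.2244, 0.1674, 0.1248, 0.0246, 0 → R0 = 0.8078
x·lx·mx: 0, 0.2666, 0.4488, 0.5022, 0.4992, 0.123, 0 → Σ = 1.8398
T = 1.8398 / 0.8078 = 2.277544… → 2.28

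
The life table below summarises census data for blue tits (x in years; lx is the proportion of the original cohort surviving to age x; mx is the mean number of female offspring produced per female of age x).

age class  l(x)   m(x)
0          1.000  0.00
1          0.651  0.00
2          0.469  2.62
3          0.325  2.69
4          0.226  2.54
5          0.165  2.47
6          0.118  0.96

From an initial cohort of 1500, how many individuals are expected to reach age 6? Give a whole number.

Expected survivors = N0 · l_6 = 1500 × 0.118 = 177 → 177

177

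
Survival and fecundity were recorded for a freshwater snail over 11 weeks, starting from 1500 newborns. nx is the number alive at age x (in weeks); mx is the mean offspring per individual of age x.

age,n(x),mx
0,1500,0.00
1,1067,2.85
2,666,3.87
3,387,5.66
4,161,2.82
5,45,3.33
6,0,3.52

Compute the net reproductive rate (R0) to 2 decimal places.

lx = nx/n0 = nx/1500: 1, 0.71133…, 0.444, 0.258, 0.10733…, 0.03, 0
lx·mx by age: 0, 2.0273…, 1.71828, 1.46028, 0.30268…, 0.0999, 0
R0 = Σ lx·mx = 5.60844… → 5.61

5.61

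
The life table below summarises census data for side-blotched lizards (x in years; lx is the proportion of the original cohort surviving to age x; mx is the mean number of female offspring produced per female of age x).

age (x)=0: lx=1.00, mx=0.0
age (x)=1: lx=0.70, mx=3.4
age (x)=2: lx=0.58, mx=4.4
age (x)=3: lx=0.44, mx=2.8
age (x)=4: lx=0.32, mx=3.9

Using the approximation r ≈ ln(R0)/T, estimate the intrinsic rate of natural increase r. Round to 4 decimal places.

0.9181

R0 = Σ lx·mx = 0 + 2.38 + 2.552 + 1.232 + 1.248 = 7.412
Σ x·lx·mx = 16.172; T = 16.172/7.412 = 2.18187…
r ≈ ln(R0)/T = ln(7.412)/2.18187… = 0.918067… → 0.9181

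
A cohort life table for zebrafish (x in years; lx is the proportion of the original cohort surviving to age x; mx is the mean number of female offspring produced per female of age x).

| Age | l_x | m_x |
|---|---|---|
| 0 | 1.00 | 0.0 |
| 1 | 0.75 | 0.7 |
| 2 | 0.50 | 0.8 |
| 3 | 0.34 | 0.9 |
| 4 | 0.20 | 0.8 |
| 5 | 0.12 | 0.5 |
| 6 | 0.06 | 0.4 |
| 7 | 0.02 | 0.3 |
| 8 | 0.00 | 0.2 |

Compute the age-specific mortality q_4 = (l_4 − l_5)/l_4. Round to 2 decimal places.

q_4 = (l_4 − l_5) / l_4 = (0.2 − 0.12) / 0.2
     = 0.08 / 0.2 = 0.4 → 0.40

0.40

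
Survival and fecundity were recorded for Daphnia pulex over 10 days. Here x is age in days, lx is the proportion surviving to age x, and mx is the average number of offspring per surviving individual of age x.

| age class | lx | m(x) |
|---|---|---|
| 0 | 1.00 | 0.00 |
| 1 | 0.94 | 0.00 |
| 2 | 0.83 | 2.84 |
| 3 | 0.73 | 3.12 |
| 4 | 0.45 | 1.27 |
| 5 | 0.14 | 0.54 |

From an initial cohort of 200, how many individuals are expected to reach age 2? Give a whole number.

166

Expected survivors = N0 · l_2 = 200 × 0.83 = 166 → 166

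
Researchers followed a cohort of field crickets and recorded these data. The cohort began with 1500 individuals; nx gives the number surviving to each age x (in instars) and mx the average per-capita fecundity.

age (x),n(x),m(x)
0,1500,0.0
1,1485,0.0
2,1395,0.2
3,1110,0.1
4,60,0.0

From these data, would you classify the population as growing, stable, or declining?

declining

lx = nx/n0 = nx/1500: 1, 0.99, 0.93, 0.74, 0.04
R0 = Σ lx·mx = 0 + 0 + 0.186 + 0.074 + 0 = 0.26
R0 < 1, so the population is declining.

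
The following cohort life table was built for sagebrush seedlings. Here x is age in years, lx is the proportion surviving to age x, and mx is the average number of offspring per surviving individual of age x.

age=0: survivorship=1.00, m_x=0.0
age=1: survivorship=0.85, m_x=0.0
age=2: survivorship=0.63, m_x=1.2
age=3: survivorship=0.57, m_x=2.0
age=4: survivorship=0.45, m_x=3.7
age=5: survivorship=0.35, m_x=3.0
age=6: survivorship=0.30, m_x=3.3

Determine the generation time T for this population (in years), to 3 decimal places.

lx·mx: 0, 0, 0.756, 1.14, 1.665, 1.05, 0.99 → R0 = 5.601
x·lx·mx: 0, 0, 1.512, 3.42, 6.66, 5.25, 5.94 → Σ = 22.782
T = 22.782 / 5.601 = 4.067488… → 4.067

4.067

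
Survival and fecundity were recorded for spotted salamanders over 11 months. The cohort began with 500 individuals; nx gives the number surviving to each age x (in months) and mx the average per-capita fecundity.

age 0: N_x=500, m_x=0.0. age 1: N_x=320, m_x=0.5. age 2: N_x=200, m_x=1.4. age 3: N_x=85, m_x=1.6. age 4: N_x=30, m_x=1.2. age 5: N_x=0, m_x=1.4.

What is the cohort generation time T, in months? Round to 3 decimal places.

lx = nx/n0 = nx/500: 1, 0.64, 0.4, 0.17, 0.06, 0
lx·mx: 0, 0.32, 0.56, 0.272, 0.072, 0 → R0 = 1.224
x·lx·mx: 0, 0.32, 1.12, 0.816, 0.288, 0 → Σ = 2.544
T = 2.544 / 1.224 = 2.078431… → 2.078

2.078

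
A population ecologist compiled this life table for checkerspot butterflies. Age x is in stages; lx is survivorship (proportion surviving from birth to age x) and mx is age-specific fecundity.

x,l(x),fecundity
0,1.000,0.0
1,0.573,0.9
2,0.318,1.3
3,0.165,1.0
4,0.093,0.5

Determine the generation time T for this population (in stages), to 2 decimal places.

1.77

lx·mx: 0, 0.5157, 0.4134, 0.165, 0.0465 → R0 = 1.1406
x·lx·mx: 0, 0.5157, 0.8268, 0.495, 0.186 → Σ = 2.0235
T = 2.0235 / 1.1406 = 1.774066… → 1.77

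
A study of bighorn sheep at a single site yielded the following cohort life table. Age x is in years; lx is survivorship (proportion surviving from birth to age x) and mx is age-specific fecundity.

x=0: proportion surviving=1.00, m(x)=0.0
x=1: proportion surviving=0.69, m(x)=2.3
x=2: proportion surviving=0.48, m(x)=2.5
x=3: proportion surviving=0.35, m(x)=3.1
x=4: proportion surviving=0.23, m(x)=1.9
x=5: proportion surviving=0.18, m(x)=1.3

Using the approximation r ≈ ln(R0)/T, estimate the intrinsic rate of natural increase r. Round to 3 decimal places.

R0 = Σ lx·mx = 0 + 1.587 + 1.2 + 1.085 + 0.437 + 0.234 = 4.543
Σ x·lx·mx = 10.16; T = 10.16/4.543 = 2.23641…
r ≈ ln(R0)/T = ln(4.543)/2.23641… = 0.67679… → 0.677

0.677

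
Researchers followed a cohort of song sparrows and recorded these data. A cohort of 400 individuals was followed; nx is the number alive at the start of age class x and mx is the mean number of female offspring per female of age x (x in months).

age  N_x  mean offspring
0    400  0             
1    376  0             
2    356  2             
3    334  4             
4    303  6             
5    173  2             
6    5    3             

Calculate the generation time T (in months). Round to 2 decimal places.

3.44

lx = nx/n0 = nx/400: 1, 0.94, 0.89, 0.835, 0.7575, 0.4325, 0.0125
lx·mx: 0, 0, 1.78, 3.34, 4.545, 0.865, 0.0375 → R0 = 10.5675
x·lx·mx: 0, 0, 3.56, 10.02, 18.18, 4.325, 0.225 → Σ = 36.31
T = 36.31 / 10.5675 = 3.436007… → 3.44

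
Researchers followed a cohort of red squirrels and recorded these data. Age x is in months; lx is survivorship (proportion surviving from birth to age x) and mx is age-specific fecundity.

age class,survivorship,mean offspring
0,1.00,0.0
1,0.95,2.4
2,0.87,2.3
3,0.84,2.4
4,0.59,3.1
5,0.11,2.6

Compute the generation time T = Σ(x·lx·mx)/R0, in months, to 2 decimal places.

2.51

lx·mx: 0, 2.28, 2.001, 2.016, 1.829, 0.286 → R0 = 8.412
x·lx·mx: 0, 2.28, 4.002, 6.048, 7.316, 1.43 → Σ = 21.076
T = 21.076 / 8.412 = 2.505468… → 2.51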